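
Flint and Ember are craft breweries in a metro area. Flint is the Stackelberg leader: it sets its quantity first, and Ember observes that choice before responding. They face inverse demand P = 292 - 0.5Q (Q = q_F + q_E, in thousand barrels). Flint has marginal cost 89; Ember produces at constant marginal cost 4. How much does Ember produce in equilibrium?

229

Solve by backward induction. Given q_F, the follower Ember maximises π_E = (292 - (1/2)q_F - (1/2)q_E)q_E - 4q_E.
∂π_E/∂q_E = 288 - (1/2)q_F - q_E = 0 gives the reaction function q_E = (288 - (1/2)q_F).
Flint substitutes q_E(q_F) into its own profit: π_F = q_F(292 - (1/2)q_F - (288 - (1/2)q_F)/2) - 89q_F = (148 - (1/4)q_F)q_F - 89q_F.
Maximising: ∂π_F/∂q_F = 59 - (1/2)q_F = 0, giving q_F = 118.
Then q_E = (288 - (1/2)·118) = 229.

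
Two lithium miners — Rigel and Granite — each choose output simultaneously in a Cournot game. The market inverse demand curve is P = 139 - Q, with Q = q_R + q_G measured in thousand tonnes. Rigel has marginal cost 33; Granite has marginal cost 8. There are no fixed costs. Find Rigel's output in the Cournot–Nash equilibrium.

Rigel's profit: π_R = (139 - Q)q_R - (33q_R). Setting ∂π_R/∂q_R = 0: 106 - 2q_R - (q_G) = 0.
Granite's first-order condition: 131 - 2q_G - (q_R) = 0.
Best responses: q_R = (106 - q_G)/2, q_G = (131 - q_R)/2.
Substituting one into the other gives q_R = 27 and q_G = 52.

27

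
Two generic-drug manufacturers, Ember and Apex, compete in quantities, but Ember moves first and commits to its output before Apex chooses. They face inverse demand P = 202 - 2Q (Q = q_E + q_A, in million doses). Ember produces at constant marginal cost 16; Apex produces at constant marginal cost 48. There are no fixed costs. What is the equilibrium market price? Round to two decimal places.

70.50

Solve by backward induction. Given q_E, the follower Apex maximises π_A = (202 - 2q_E - 2q_A)q_A - 48q_A.
Follower FOC: 154 - 2q_E - 4q_A = 0, so q_A(q_E) = (154 - 2q_E)/4.
Ember substitutes q_A(q_E) into its own profit: π_E = q_E(202 - 2q_E - (154 - 2q_E)/2) - 16q_E = (125 - q_E)q_E - 16q_E.
Maximising: ∂π_E/∂q_E = 109 - 2q_E = 0, giving q_E = 109/2.
Then q_A = (154 - 2·(109/2))/4 = 45/4.
Total output Q = 263/4, so price P = 202 - 2·(263/4) = 141/2.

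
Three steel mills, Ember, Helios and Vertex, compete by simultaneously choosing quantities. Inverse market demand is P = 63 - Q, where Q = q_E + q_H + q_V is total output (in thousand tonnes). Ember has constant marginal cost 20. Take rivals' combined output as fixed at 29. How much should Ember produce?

With rivals' combined output fixed at 29, Ember's profit is π_E = (63 - 29 - q_E)q_E - (20q_E) = (34 - q_E)q_E - (20q_E).
∂π_E/∂q_E = 14 - 2q_E = 0, so q_E = 7.

7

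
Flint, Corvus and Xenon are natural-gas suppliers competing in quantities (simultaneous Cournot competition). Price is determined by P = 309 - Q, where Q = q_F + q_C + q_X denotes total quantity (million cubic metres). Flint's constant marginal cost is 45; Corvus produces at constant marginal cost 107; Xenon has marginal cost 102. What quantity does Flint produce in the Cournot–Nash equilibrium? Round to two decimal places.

Flint's profit: π_F = (309 - Q)q_F - (45q_F). Setting ∂π_F/∂q_F = 0: 264 - 2q_F - (q_C + q_X) = 0.
Corvus's profit: π_C = (309 - Q)q_C - (107q_C). Setting ∂π_C/∂q_C = 0: 202 - 2q_C - (q_F + q_X) = 0.
Xenon's profit: π_X = (309 - Q)q_X - (102q_X). Setting ∂π_X/∂q_X = 0: 207 - 2q_X - (q_F + q_C) = 0.
Summing all 3 equations gives 673 − 4Q = 0, hence Q = 673/4.
Back-substituting: q_F = (264 − 673/4) = 383/4, q_C = (202 − 673/4) = 135/4, q_X = (207 − 673/4) = 155/4.

95.75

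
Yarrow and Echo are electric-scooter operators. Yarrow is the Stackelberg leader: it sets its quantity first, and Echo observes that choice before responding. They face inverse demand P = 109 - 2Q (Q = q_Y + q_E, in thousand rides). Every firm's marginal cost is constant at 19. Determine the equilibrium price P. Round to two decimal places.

41.50

Solve by backward induction. Given q_Y, the follower Echo maximises π_E = (109 - 2q_Y - 2q_E)q_E - 19q_E.
Follower FOC: 90 - 2q_Y - 4q_E = 0, so q_E(q_Y) = (90 - 2q_Y)/4.
Yarrow substitutes q_E(q_Y) into its own profit: π_Y = q_Y(109 - 2q_Y - (90 - 2q_Y)/2) - 19q_Y = (64 - q_Y)q_Y - 19q_Y.
Maximising: ∂π_Y/∂q_Y = 45 - 2q_Y = 0, giving q_Y = 45/2.
Then q_E = (90 - 2·(45/2))/4 = 45/4.
Total output Q = 135/4, so price P = 109 - 2·(135/4) = 83/2.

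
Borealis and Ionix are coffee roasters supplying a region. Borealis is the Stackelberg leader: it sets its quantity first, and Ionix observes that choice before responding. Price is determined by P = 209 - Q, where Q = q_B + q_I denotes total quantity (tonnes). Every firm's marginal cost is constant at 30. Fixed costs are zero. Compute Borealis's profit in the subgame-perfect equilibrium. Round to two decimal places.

The follower Ionix best-responds to any q_B: π_I = (209 - Q)q_I - 30q_I.
∂π_I/∂q_I = 179 - q_B - 2q_I = 0 gives the reaction function q_I = (179 - q_B)/2.
The leader anticipates this reaction. Substituting into P = 209 - Q gives P = 239/2 - (1/2)q_B, so π_B = (239/2 - (1/2)q_B)q_B - 30q_B.
Leader FOC: 179/2 - q_B = 0, so q_B = 179/2.
Then q_I = (179 - 179/2)/2 = 179/4.
Price P = 209 - 537/4 = 299/4.
Borealis's profit: (299/4 - 30)·(179/2) = 4005.1250.

4005.13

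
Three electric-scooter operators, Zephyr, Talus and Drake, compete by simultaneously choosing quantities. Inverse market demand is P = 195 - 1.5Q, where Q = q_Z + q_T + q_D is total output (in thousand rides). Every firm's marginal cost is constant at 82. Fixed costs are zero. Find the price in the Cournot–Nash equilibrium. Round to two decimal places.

110.25

A representative firm's profit is π_i = q_i(195 - 1.5Q) - 82q_i.
First-order condition (treating rivals' output as given): 113 - 3q_i - (3/2)·Σ_{j≠i} q_j = 0.
By symmetry each firm produces the same amount; substituting Σ_{j≠i} q_j = 2q_i yields q_i = 113/6.
Total output Q = 113/2, so price P = 195 - (3/2)·(113/2) = 441/4.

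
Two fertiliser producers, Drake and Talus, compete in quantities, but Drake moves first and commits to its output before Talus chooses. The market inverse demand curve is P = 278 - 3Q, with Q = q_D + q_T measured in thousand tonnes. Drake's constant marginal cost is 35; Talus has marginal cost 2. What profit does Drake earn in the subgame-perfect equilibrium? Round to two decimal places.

1837.50

Solve by backward induction. Given q_D, the follower Talus maximises π_T = (278 - 3q_D - 3q_T)q_T - 2q_T.
Setting the follower's marginal profit to zero, 276 - 3q_D - 6q_T = 0, i.e. q_T = (276 - 3q_D)/6.
Drake substitutes q_T(q_D) into its own profit: π_D = q_D(278 - 3q_D - (276 - 3q_D)/2) - 35q_D = (140 - (3/2)q_D)q_D - 35q_D.
Maximising: ∂π_D/∂q_D = 105 - 3q_D = 0, giving q_D = 35.
Then q_T = (276 - 3·35)/6 = 57/2.
Price P = 278 - 3·(127/2) = 175/2.
Drake's profit: (175/2 - 35)·35 = 1837.5000.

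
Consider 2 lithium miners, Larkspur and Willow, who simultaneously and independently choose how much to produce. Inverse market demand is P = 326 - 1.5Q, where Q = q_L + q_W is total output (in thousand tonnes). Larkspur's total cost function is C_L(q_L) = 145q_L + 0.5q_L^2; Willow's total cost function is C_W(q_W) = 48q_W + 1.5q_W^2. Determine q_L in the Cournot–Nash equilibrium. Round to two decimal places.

30.76

Larkspur's profit: π_L = (326 - 1.5Q)q_L - (145q_L + (1/2)q_L²). Setting ∂π_L/∂q_L = 0: 181 - 4q_L - (3/2)(q_W) = 0.
Willow's profit: π_W = (326 - 1.5Q)q_W - (48q_W + (3/2)q_W²). Setting ∂π_W/∂q_W = 0: 278 - 6q_W - (3/2)(q_L) = 0.
Best responses: q_L = (181 - (3/2)q_W)/4, q_W = (278 - (3/2)q_L)/6.
Solving the pair: q_L = 892/29, q_W = 38.6437.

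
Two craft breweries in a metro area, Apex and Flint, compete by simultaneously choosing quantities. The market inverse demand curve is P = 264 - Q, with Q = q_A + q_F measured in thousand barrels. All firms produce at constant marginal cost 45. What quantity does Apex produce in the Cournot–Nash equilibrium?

A representative firm's profit is π_i = q_i(264 - Q) - 45q_i.
First-order condition (treating rivals' output as given): 219 - 2q_i - q_j = 0.
By symmetry each firm produces the same amount; substituting q_j = q_i yields q_i = 219/3 = 73.

73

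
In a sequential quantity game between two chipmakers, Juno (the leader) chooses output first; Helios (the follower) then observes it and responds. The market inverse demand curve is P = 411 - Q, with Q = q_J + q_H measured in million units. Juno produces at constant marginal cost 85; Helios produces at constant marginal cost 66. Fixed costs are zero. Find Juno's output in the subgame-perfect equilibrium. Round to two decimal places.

153.50

The follower Helios best-responds to any q_J: π_H = (411 - Q)q_H - 66q_H.
Setting the follower's marginal profit to zero, 345 - q_J - 2q_H = 0, i.e. q_H = (345 - q_J)/2.
Juno substitutes q_H(q_J) into its own profit: π_J = q_J(411 - q_J - (345 - q_J)/2) - 85q_J = (477/2 - (1/2)q_J)q_J - 85q_J.
Leader FOC: 307/2 - q_J = 0, so q_J = 307/2.
Then q_H = (345 - 307/2)/2 = 383/4.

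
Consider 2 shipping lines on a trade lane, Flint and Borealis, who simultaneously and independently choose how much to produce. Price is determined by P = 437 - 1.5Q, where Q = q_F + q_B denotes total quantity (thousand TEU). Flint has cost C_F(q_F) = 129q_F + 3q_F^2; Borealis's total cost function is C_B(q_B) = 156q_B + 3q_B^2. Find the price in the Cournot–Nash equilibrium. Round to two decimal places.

352.86

Flint's profit: π_F = (437 - 1.5Q)q_F - (129q_F + 3q_F²). Setting ∂π_F/∂q_F = 0: 308 - 9q_F - (3/2)(q_B) = 0.
Borealis's profit: π_B = (437 - 1.5Q)q_B - (156q_B + 3q_B²). Setting ∂π_B/∂q_B = 0: 281 - 9q_B - (3/2)(q_F) = 0.
So q_F = (308 - (3/2)q_B)/9 and q_B = (281 - (3/2)q_F)/9.
Solving the pair: q_F = 29.8476, q_B = 26.2476.
Total output Q = 1178/21, so price P = 437 - (3/2)·(1178/21) = 352.8571.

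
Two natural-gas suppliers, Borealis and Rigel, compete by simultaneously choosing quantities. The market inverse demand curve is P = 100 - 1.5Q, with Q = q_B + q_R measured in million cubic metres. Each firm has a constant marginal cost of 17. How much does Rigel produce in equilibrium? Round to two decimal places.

18.44

Each firm earns π_i = (100 - 1.5Q)q_i - 17q_i.
Setting ∂π_i/∂q_i = 0 with rivals' quantities fixed: 83 - 3q_i - (3/2)q_j = 0.
With identical firms every q_j equals q_i, so q_j = q_i and 83 = (9/2)q_i, giving q_i = 166/9.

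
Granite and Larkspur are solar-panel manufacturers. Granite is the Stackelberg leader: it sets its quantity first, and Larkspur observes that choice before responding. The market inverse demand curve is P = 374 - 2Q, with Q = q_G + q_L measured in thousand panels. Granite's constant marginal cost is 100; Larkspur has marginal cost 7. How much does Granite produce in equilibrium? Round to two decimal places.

45.25

The follower Larkspur best-responds to any q_G: π_L = (374 - 2Q)q_L - 7q_L.
∂π_L/∂q_L = 367 - 2q_G - 4q_L = 0 gives the reaction function q_L = (367 - 2q_G)/4.
Granite substitutes q_L(q_G) into its own profit: π_G = q_G(374 - 2q_G - (367 - 2q_G)/2) - 100q_G = (381/2 - q_G)q_G - 100q_G.
The leader's first-order condition 181/2 - 2q_G = 0 yields q_G = 181/4.
Then q_L = (367 - 2·(181/4))/4 = 553/8.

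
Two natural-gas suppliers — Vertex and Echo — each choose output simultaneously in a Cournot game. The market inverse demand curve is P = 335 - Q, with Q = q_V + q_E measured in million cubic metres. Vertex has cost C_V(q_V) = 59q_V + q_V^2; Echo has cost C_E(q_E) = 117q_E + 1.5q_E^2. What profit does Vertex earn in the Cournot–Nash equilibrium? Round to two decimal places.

7480.58

Vertex's profit: π_V = (335 - Q)q_V - (59q_V + q_V²). Setting ∂π_V/∂q_V = 0: 276 - 4q_V - (q_E) = 0.
Echo's profit: π_E = (335 - Q)q_E - (117q_E + (3/2)q_E²). Setting ∂π_E/∂q_E = 0: 218 - 5q_E - (q_V) = 0.
So q_V = (276 - q_E)/4 and q_E = (218 - q_V)/5.
Solving the pair: q_V = 1162/19, q_E = 596/19.
Price P = 335 - 1758/19 = 242.4737.
Vertex's profit: 242.4737·(1162/19) - 59·(1162/19) - (1162/19)² = 7480.5762.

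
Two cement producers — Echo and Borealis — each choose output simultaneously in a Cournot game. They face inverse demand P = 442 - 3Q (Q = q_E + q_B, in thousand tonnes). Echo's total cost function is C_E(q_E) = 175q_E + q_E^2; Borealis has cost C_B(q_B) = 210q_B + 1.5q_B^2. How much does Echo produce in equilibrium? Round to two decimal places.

Echo's profit: π_E = (442 - 3Q)q_E - (175q_E + q_E²). Setting ∂π_E/∂q_E = 0: 267 - 8q_E - 3(q_B) = 0.
Borealis's first-order condition: 232 - 9q_B - 3(q_E) = 0.
Rearranging gives the reaction functions q_E = (267 - 3q_B)/8 and q_B = (232 - 3q_E)/9.
Substituting one into the other gives q_E = 569/21 and q_B = 1055/63.

27.10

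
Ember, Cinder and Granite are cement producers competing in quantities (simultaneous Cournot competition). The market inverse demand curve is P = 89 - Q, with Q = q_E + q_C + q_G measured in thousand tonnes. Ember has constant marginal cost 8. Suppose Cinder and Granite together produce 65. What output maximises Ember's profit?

With rivals' combined output fixed at 65, Ember's profit is π_E = (89 - 65 - q_E)q_E - (8q_E) = (24 - q_E)q_E - (8q_E).
∂π_E/∂q_E = 16 - 2q_E = 0, so q_E = 8.

8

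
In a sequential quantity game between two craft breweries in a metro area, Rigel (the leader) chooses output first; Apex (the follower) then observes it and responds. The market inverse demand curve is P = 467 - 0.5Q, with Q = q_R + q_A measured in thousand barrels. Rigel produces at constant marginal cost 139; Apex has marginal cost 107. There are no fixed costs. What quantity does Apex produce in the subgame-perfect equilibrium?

212

The follower Apex best-responds to any q_R: π_A = (467 - 0.5Q)q_A - 107q_A.
Follower FOC: 360 - (1/2)q_R - q_A = 0, so q_A(q_R) = (360 - (1/2)q_R).
The leader anticipates this reaction. Substituting into P = 467 - 0.5Q gives P = 287 - (1/4)q_R, so π_R = (287 - (1/4)q_R)q_R - 139q_R.
Leader FOC: 148 - (1/2)q_R = 0, so q_R = 296.
Then q_A = (360 - (1/2)·296) = 212.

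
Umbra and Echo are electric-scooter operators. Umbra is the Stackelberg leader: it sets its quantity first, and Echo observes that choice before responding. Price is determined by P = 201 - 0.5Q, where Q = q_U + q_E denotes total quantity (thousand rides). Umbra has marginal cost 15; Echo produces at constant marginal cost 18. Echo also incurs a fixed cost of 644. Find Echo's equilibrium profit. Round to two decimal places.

3272.13

Solve by backward induction. Given q_U, the follower Echo maximises π_E = (201 - (1/2)q_U - (1/2)q_E)q_E - 18q_E.
Setting the follower's marginal profit to zero, 183 - (1/2)q_U - q_E = 0, i.e. q_E = (183 - (1/2)q_U).
The leader anticipates this reaction. Substituting into P = 201 - 0.5Q gives P = 219/2 - (1/4)q_U, so π_U = (219/2 - (1/4)q_U)q_U - 15q_U.
The leader's first-order condition 189/2 - (1/2)q_U = 0 yields q_U = 189.
Then q_E = (183 - (1/2)·189) = 177/2.
Price P = 201 - (1/2)·(555/2) = 249/4.
Echo's profit: (249/4 - 18)·(177/2) - 644 = 3272.1250.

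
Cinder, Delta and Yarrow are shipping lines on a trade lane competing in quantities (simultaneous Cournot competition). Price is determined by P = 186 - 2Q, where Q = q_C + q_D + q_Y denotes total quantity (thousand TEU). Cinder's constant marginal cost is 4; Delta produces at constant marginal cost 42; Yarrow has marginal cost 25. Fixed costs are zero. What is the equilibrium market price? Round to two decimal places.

64.25

Cinder's profit: π_C = (186 - 2Q)q_C - (4q_C). Setting ∂π_C/∂q_C = 0: 182 - 4q_C - 2(q_D + q_Y) = 0.
Delta's first-order condition: 144 - 4q_D - 2(q_C + q_Y) = 0.
Yarrow's profit: π_Y = (186 - 2Q)q_Y - (25q_Y). Setting ∂π_Y/∂q_Y = 0: 161 - 4q_Y - 2(q_C + q_D) = 0.
Adding the 3 first-order conditions: 487 − 8Q = 0, so Q = 487/8.
Back-substituting: q_C = (182 − 487/4)/2 = 241/8, q_D = (144 − 487/4)/2 = 89/8, q_Y = (161 − 487/4)/2 = 157/8.
Total output Q = 487/8, so price P = 186 - 2·(487/8) = 257/4.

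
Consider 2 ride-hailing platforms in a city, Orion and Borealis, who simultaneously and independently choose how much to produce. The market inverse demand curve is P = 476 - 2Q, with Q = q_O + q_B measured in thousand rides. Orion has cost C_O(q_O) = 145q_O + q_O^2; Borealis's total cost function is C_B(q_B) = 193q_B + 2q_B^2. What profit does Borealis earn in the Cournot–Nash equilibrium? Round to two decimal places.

2217.55

Orion's profit: π_O = (476 - 2Q)q_O - (145q_O + q_O²). Setting ∂π_O/∂q_O = 0: 331 - 6q_O - 2(q_B) = 0.
Borealis's first-order condition: 283 - 8q_B - 2(q_O) = 0.
Rearranging gives the reaction functions q_O = (331 - 2q_B)/6 and q_B = (283 - 2q_O)/8.
Substituting one into the other gives q_O = 1041/22 and q_B = 259/11.
Price P = 476 - 2·(1559/22) = 334.2727.
Borealis's profit: 334.2727·(259/11) - 193·(259/11) - 2(259/11)² = 2217.5537.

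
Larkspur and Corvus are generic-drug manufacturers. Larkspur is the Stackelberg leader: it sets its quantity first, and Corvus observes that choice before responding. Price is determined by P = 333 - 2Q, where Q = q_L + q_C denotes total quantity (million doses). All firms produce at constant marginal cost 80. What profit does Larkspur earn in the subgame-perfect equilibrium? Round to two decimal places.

The follower Corvus best-responds to any q_L: π_C = (333 - 2Q)q_C - 80q_C.
Setting the follower's marginal profit to zero, 253 - 2q_L - 4q_C = 0, i.e. q_C = (253 - 2q_L)/4.
Larkspur substitutes q_C(q_L) into its own profit: π_L = q_L(333 - 2q_L - (253 - 2q_L)/2) - 80q_L = (413/2 - q_L)q_L - 80q_L.
Maximising: ∂π_L/∂q_L = 253/2 - 2q_L = 0, giving q_L = 253/4.
Then q_C = (253 - 2·(253/4))/4 = 253/8.
Price P = 333 - 2·(759/8) = 573/4.
Larkspur's profit: (573/4 - 80)·(253/4) = 4000.5625.

4000.56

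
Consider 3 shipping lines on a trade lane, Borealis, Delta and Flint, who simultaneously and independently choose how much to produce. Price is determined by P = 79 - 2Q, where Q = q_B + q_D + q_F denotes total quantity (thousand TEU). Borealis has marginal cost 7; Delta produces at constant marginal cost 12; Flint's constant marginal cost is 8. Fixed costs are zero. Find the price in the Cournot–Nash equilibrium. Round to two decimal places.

Borealis's profit: π_B = (79 - 2Q)q_B - (7q_B). Setting ∂π_B/∂q_B = 0: 72 - 4q_B - 2(q_D + q_F) = 0.
Delta's first-order condition: 67 - 4q_D - 2(q_B + q_F) = 0.
Flint's profit: π_F = (79 - 2Q)q_F - (8q_F). Setting ∂π_F/∂q_F = 0: 71 - 4q_F - 2(q_B + q_D) = 0.
Adding the 3 first-order conditions: 210 − 8Q = 0, so Q = 105/4.
Back-substituting: q_B = (72 − 105/2)/2 = 39/4, q_D = (67 − 105/2)/2 = 29/4, q_F = (71 − 105/2)/2 = 37/4.
Total output Q = 105/4, so price P = 79 - 2·(105/4) = 53/2.

26.50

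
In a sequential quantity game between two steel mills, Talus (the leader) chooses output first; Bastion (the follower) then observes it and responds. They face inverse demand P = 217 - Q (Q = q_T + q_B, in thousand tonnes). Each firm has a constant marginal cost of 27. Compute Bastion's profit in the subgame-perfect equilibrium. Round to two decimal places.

2256.25

Solve by backward induction. Given q_T, the follower Bastion maximises π_B = (217 - q_T - q_B)q_B - 27q_B.
Follower FOC: 190 - q_T - 2q_B = 0, so q_B(q_T) = (190 - q_T)/2.
The leader anticipates this reaction. Substituting into P = 217 - Q gives P = 122 - (1/2)q_T, so π_T = (122 - (1/2)q_T)q_T - 27q_T.
The leader's first-order condition 95 - q_T = 0 yields q_T = 95.
Then q_B = (190 - 95)/2 = 95/2.
Price P = 217 - 285/2 = 149/2.
Bastion's profit: (149/2 - 27)·(95/2) = 2256.2500.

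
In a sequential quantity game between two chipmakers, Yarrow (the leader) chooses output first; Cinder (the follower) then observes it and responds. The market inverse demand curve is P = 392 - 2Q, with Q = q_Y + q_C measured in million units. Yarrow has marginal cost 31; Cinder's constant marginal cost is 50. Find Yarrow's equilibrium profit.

The follower Cinder best-responds to any q_Y: π_C = (392 - 2Q)q_C - 50q_C.
Setting the follower's marginal profit to zero, 342 - 2q_Y - 4q_C = 0, i.e. q_C = (342 - 2q_Y)/4.
The leader anticipates this reaction. Substituting into P = 392 - 2Q gives P = 221 - q_Y, so π_Y = (221 - q_Y)q_Y - 31q_Y.
The leader's first-order condition 190 - 2q_Y = 0 yields q_Y = 95.
Then q_C = (342 - 2·95)/4 = 38.
Price P = 392 - 2·133 = 126.
Yarrow's profit: (126 - 31)·95 = 9025.

9025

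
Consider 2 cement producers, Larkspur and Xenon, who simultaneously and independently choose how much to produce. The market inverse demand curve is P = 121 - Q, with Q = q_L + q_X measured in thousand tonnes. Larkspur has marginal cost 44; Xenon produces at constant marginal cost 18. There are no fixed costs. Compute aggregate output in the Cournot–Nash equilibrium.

60

Larkspur's profit: π_L = (121 - Q)q_L - (44q_L). Setting ∂π_L/∂q_L = 0: 77 - 2q_L - (q_X) = 0.
Xenon's first-order condition: 103 - 2q_X - (q_L) = 0.
Rearranging gives the reaction functions q_L = (77 - q_X)/2 and q_X = (103 - q_L)/2.
Solving the pair: q_L = 17, q_X = 43.
Total output Q = 17 + 43 = 60.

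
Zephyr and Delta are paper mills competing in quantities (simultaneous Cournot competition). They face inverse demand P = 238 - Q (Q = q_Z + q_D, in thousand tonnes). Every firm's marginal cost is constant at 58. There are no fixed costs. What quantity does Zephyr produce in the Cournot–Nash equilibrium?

Each firm earns π_i = (238 - Q)q_i - 58q_i.
First-order condition (treating rivals' output as given): 180 - 2q_i - q_j = 0.
By symmetry each firm produces the same amount; substituting q_j = q_i yields q_i = 180/3 = 60.

60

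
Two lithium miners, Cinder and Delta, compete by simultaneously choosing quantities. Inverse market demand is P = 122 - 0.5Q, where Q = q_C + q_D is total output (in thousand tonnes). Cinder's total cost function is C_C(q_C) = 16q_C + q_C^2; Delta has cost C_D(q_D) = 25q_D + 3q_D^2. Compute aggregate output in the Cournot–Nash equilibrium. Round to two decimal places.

Cinder's profit: π_C = (122 - 0.5Q)q_C - (16q_C + q_C²). Setting ∂π_C/∂q_C = 0: 106 - 3q_C - (1/2)(q_D) = 0.
Delta's first-order condition: 97 - 7q_D - (1/2)(q_C) = 0.
Best responses: q_C = (106 - (1/2)q_D)/3, q_D = (97 - (1/2)q_C)/7.
Substituting one into the other gives q_C = 33.4217 and q_D = 952/83.
Total output Q = 33.4217 + 952/83 = 44.8916.

44.89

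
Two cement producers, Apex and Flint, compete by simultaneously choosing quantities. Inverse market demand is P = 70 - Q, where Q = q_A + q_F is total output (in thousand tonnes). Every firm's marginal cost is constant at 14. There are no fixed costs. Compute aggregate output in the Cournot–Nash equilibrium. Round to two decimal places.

Each firm earns π_i = (70 - Q)q_i - 14q_i.
First-order condition (treating rivals' output as given): 56 - 2q_i - q_j = 0.
With identical firms every q_j equals q_i, so q_j = q_i and 56 = 3q_i, giving q_i = 56/3.
Total output Q = 56/3 + 56/3 = 112/3.

37.33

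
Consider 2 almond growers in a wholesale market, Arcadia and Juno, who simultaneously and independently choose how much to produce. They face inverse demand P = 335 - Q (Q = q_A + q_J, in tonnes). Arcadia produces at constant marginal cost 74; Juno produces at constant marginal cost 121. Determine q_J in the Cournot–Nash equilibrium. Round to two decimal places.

55.67

Arcadia's profit: π_A = (335 - Q)q_A - (74q_A). Setting ∂π_A/∂q_A = 0: 261 - 2q_A - (q_J) = 0.
Juno's profit: π_J = (335 - Q)q_J - (121q_J). Setting ∂π_J/∂q_J = 0: 214 - 2q_J - (q_A) = 0.
Rearranging gives the reaction functions q_A = (261 - q_J)/2 and q_J = (214 - q_A)/2.
Substituting one into the other gives q_A = 308/3 and q_J = 167/3.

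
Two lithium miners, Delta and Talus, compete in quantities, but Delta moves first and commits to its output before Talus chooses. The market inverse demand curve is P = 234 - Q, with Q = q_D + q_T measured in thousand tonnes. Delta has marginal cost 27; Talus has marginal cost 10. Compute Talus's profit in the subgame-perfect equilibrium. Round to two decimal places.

4160.25

The follower Talus best-responds to any q_D: π_T = (234 - Q)q_T - 10q_T.
Follower FOC: 224 - q_D - 2q_T = 0, so q_T(q_D) = (224 - q_D)/2.
Delta substitutes q_T(q_D) into its own profit: π_D = q_D(234 - q_D - (224 - q_D)/2) - 27q_D = (122 - (1/2)q_D)q_D - 27q_D.
Maximising: ∂π_D/∂q_D = 95 - q_D = 0, giving q_D = 95.
Then q_T = (224 - 95)/2 = 129/2.
Price P = 234 - 319/2 = 149/2.
Talus's profit: (149/2 - 10)·(129/2) = 4160.2500.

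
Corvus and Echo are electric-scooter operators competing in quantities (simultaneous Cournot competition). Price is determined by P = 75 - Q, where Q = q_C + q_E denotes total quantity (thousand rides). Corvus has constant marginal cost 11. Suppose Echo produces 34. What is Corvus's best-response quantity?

With the rival's output fixed at 34, Corvus's profit is π_C = (75 - 34 - q_C)q_C - (11q_C) = (41 - q_C)q_C - (11q_C).
∂π_C/∂q_C = 30 - 2q_C = 0, so q_C = 15.

15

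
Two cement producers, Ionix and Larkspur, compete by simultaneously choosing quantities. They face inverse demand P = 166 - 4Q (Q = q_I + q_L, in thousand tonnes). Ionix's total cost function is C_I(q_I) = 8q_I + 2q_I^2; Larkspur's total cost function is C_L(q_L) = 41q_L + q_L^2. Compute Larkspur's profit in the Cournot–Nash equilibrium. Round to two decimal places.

Ionix's profit: π_I = (166 - 4Q)q_I - (8q_I + 2q_I²). Setting ∂π_I/∂q_I = 0: 158 - 12q_I - 4(q_L) = 0.
Larkspur's profit: π_L = (166 - 4Q)q_L - (41q_L + q_L²). Setting ∂π_L/∂q_L = 0: 125 - 10q_L - 4(q_I) = 0.
Rearranging gives the reaction functions q_I = (158 - 4q_L)/12 and q_L = (125 - 4q_I)/10.
Solving the pair: q_I = 135/13, q_L = 217/26.
Price P = 166 - 4·(487/26) = 1184/13.
Larkspur's profit: (1184/13)·(217/26) - 41·(217/26) - (217/26)² = 348.2914.

348.29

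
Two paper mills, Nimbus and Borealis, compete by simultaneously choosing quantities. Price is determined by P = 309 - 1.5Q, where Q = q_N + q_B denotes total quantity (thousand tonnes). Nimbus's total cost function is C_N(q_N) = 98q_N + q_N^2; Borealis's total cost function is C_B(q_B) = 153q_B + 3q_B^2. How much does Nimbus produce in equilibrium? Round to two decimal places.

Nimbus's profit: π_N = (309 - 1.5Q)q_N - (98q_N + q_N²). Setting ∂π_N/∂q_N = 0: 211 - 5q_N - (3/2)(q_B) = 0.
Borealis's first-order condition: 156 - 9q_B - (3/2)(q_N) = 0.
So q_N = (211 - (3/2)q_B)/5 and q_B = (156 - (3/2)q_N)/9.
Solving the pair: q_N = 740/19, q_B = 206/19.

38.95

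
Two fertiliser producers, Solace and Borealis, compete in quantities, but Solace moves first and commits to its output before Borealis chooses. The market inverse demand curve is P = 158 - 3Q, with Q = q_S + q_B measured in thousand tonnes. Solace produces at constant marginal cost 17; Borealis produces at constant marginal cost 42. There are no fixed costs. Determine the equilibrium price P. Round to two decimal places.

58.50

The follower Borealis best-responds to any q_S: π_B = (158 - 3Q)q_B - 42q_B.
∂π_B/∂q_B = 116 - 3q_S - 6q_B = 0 gives the reaction function q_B = (116 - 3q_S)/6.
Solace substitutes q_B(q_S) into its own profit: π_S = q_S(158 - 3q_S - (116 - 3q_S)/2) - 17q_S = (100 - (3/2)q_S)q_S - 17q_S.
Maximising: ∂π_S/∂q_S = 83 - 3q_S = 0, giving q_S = 83/3.
Then q_B = (116 - 3·(83/3))/6 = 11/2.
Total output Q = 199/6, so price P = 158 - 3·(199/6) = 117/2.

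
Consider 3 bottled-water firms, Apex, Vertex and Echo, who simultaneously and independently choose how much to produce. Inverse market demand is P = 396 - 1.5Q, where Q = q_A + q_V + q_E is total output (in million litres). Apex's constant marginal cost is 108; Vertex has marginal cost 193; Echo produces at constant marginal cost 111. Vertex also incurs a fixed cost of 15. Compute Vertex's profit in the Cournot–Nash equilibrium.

39

Apex's profit: π_A = (396 - 1.5Q)q_A - (108q_A). Setting ∂π_A/∂q_A = 0: 288 - 3q_A - (3/2)(q_V + q_E) = 0.
Vertex's profit: π_V = (396 - 1.5Q)q_V - (193q_V). Setting ∂π_V/∂q_V = 0: 203 - 3q_V - (3/2)(q_A + q_E) = 0.
Echo's first-order condition: 285 - 3q_E - (3/2)(q_A + q_V) = 0.
Adding the 3 first-order conditions: 776 − 6Q = 0, so Q = 388/3.
Back-substituting: q_A = (288 − 194)/(3/2) = 188/3, q_V = (203 − 194)/(3/2) = 6, q_E = (285 − 194)/(3/2) = 182/3.
Price P = 396 - (3/2)·(388/3) = 202.
Vertex's profit: (202 - 193)·6 - 15 = 39.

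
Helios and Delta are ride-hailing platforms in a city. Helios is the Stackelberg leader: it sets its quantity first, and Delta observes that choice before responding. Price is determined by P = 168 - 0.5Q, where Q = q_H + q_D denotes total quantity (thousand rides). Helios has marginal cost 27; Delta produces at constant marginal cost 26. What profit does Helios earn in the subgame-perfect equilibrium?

The follower Delta best-responds to any q_H: π_D = (168 - 0.5Q)q_D - 26q_D.
∂π_D/∂q_D = 142 - (1/2)q_H - q_D = 0 gives the reaction function q_D = (142 - (1/2)q_H).
Helios substitutes q_D(q_H) into its own profit: π_H = q_H(168 - (1/2)q_H - (142 - (1/2)q_H)/2) - 27q_H = (97 - (1/4)q_H)q_H - 27q_H.
Maximising: ∂π_H/∂q_H = 70 - (1/2)q_H = 0, giving q_H = 140.
Then q_D = (142 - (1/2)·140) = 72.
Price P = 168 - (1/2)·212 = 62.
Helios's profit: (62 - 27)·140 = 4900.

4900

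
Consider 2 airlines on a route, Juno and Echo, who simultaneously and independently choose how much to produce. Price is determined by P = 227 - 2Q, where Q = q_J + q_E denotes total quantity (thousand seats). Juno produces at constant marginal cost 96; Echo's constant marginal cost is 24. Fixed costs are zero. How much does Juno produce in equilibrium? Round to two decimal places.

9.83

Juno's profit: π_J = (227 - 2Q)q_J - (96q_J). Setting ∂π_J/∂q_J = 0: 131 - 4q_J - 2(q_E) = 0.
Echo's first-order condition: 203 - 4q_E - 2(q_J) = 0.
Best responses: q_J = (131 - 2q_E)/4, q_E = (203 - 2q_J)/4.
Solving the pair: q_J = 59/6, q_E = 275/6.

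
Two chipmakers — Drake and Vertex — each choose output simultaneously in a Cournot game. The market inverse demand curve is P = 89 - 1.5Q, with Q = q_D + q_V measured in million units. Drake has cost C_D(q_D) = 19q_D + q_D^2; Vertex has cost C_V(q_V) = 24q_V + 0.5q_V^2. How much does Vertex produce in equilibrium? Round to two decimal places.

12.39

Drake's profit: π_D = (89 - 1.5Q)q_D - (19q_D + q_D²). Setting ∂π_D/∂q_D = 0: 70 - 5q_D - (3/2)(q_V) = 0.
Vertex's profit: π_V = (89 - 1.5Q)q_V - (24q_V + (1/2)q_V²). Setting ∂π_V/∂q_V = 0: 65 - 4q_V - (3/2)(q_D) = 0.
So q_D = (70 - (3/2)q_V)/5 and q_V = (65 - (3/2)q_D)/4.
Solving the pair: q_D = 730/71, q_V = 880/71.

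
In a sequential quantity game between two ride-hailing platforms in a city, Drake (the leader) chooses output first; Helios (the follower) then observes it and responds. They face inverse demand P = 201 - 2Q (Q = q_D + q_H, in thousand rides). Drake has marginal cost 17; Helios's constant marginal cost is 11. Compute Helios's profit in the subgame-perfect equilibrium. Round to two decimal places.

The follower Helios best-responds to any q_D: π_H = (201 - 2Q)q_H - 11q_H.
Follower FOC: 190 - 2q_D - 4q_H = 0, so q_H(q_D) = (190 - 2q_D)/4.
The leader anticipates this reaction. Substituting into P = 201 - 2Q gives P = 106 - q_D, so π_D = (106 - q_D)q_D - 17q_D.
Leader FOC: 89 - 2q_D = 0, so q_D = 89/2.
Then q_H = (190 - 2·(89/2))/4 = 101/4.
Price P = 201 - 2·(279/4) = 123/2.
Helios's profit: (123/2 - 11)·(101/4) = 1275.1250.

1275.13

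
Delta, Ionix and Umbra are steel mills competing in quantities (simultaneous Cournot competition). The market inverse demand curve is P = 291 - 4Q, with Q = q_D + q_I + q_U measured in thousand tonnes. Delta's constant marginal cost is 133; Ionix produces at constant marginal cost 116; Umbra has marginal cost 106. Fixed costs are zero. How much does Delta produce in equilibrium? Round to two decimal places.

Delta's profit: π_D = (291 - 4Q)q_D - (133q_D). Setting ∂π_D/∂q_D = 0: 158 - 8q_D - 4(q_I + q_U) = 0.
Ionix's profit: π_I = (291 - 4Q)q_I - (116q_I). Setting ∂π_I/∂q_I = 0: 175 - 8q_I - 4(q_D + q_U) = 0.
Umbra's profit: π_U = (291 - 4Q)q_U - (106q_U). Setting ∂π_U/∂q_U = 0: 185 - 8q_U - 4(q_D + q_I) = 0.
Adding the 3 conditions: 518 − 8Q − 8Q = 0, i.e. Q = 259/8.
Back-substituting: q_D = (158 − 259/2)/4 = 57/8, q_I = (175 − 259/2)/4 = 91/8, q_U = (185 − 259/2)/4 = 111/8.

7.13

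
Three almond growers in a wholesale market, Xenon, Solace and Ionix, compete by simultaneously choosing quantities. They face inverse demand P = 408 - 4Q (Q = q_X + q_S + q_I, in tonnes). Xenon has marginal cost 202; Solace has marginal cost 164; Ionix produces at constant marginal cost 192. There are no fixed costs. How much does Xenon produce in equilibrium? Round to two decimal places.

Xenon's profit: π_X = (408 - 4Q)q_X - (202q_X). Setting ∂π_X/∂q_X = 0: 206 - 8q_X - 4(q_S + q_I) = 0.
Solace's profit: π_S = (408 - 4Q)q_S - (164q_S). Setting ∂π_S/∂q_S = 0: 244 - 8q_S - 4(q_X + q_I) = 0.
Ionix's profit: π_I = (408 - 4Q)q_I - (192q_I). Setting ∂π_I/∂q_I = 0: 216 - 8q_I - 4(q_X + q_S) = 0.
Adding the 3 first-order conditions: 666 − 16Q = 0, so Q = 333/8.
Back-substituting: q_X = (206 − 333/2)/4 = 79/8, q_S = (244 − 333/2)/4 = 155/8, q_I = (216 − 333/2)/4 = 99/8.

9.88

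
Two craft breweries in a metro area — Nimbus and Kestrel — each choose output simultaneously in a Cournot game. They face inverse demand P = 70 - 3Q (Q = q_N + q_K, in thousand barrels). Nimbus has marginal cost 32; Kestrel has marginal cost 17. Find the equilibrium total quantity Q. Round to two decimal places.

10.11

Nimbus's profit: π_N = (70 - 3Q)q_N - (32q_N). Setting ∂π_N/∂q_N = 0: 38 - 6q_N - 3(q_K) = 0.
Kestrel's first-order condition: 53 - 6q_K - 3(q_N) = 0.
So q_N = (38 - 3q_K)/6 and q_K = (53 - 3q_N)/6.
Substituting one into the other gives q_N = 23/9 and q_K = 68/9.
Total output Q = 23/9 + 68/9 = 91/9.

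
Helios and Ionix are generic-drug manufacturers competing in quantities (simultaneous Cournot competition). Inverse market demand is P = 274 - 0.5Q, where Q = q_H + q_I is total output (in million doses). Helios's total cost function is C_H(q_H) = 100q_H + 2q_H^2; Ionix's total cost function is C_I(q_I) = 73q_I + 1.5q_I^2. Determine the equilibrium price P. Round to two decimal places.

235.68

Helios's profit: π_H = (274 - 0.5Q)q_H - (100q_H + 2q_H²). Setting ∂π_H/∂q_H = 0: 174 - 5q_H - (1/2)(q_I) = 0.
Ionix's first-order condition: 201 - 4q_I - (1/2)(q_H) = 0.
Rearranging gives the reaction functions q_H = (174 - (1/2)q_I)/5 and q_I = (201 - (1/2)q_H)/4.
Substituting one into the other gives q_H = 30.1519 and q_I = 46.4810.
Total output Q = 76.6329, so price P = 274 - (1/2)·76.6329 = 235.6835.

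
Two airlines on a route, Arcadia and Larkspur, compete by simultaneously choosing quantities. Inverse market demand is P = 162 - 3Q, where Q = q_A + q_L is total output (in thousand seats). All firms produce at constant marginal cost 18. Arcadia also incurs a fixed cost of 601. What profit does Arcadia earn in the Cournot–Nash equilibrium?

167

A representative firm's profit is π_i = q_i(162 - 3Q) - 18q_i.
First-order condition (treating rivals' output as given): 144 - 6q_i - 3q_j = 0.
With identical firms every q_j equals q_i, so q_j = q_i and 144 = 9q_i, giving q_i = 16.
Price P = 162 - 3·32 = 66.
Arcadia's profit: (66 - 18)·16 - 601 = 167.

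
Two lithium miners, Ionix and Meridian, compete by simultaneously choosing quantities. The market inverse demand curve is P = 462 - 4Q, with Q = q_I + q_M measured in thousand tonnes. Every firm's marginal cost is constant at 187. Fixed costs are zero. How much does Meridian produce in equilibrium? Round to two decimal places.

22.92

Each firm earns π_i = (462 - 4Q)q_i - 187q_i.
Setting ∂π_i/∂q_i = 0 with rivals' quantities fixed: 275 - 8q_i - 4q_j = 0.
By symmetry each firm produces the same amount; substituting q_j = q_i yields q_i = 275/12.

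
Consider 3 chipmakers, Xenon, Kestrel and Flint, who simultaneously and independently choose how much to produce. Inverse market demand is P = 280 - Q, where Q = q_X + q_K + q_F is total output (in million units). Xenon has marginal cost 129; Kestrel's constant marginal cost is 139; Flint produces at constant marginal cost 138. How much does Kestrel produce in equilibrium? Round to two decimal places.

Xenon's profit: π_X = (280 - Q)q_X - (129q_X). Setting ∂π_X/∂q_X = 0: 151 - 2q_X - (q_K + q_F) = 0.
Kestrel's first-order condition: 141 - 2q_K - (q_X + q_F) = 0.
Flint's profit: π_F = (280 - Q)q_F - (138q_F). Setting ∂π_F/∂q_F = 0: 142 - 2q_F - (q_X + q_K) = 0.
Adding the 3 conditions: 434 − 2Q − 2Q = 0, i.e. Q = 217/2.
Back-substituting: q_X = (151 − 217/2) = 85/2, q_K = (141 − 217/2) = 65/2, q_F = (142 − 217/2) = 67/2.

32.50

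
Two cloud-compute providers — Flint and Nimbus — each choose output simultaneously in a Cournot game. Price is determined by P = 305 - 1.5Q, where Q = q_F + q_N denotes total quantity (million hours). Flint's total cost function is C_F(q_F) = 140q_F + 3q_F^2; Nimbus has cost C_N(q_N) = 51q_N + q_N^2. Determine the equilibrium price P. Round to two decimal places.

217.89

Flint's profit: π_F = (305 - 1.5Q)q_F - (140q_F + 3q_F²). Setting ∂π_F/∂q_F = 0: 165 - 9q_F - (3/2)(q_N) = 0.
Nimbus's first-order condition: 254 - 5q_N - (3/2)(q_F) = 0.
Rearranging gives the reaction functions q_F = (165 - (3/2)q_N)/9 and q_N = (254 - (3/2)q_F)/5.
Solving the pair: q_F = 592/57, q_N = 906/19.
Total output Q = 58.0702, so price P = 305 - (3/2)·58.0702 = 217.8947.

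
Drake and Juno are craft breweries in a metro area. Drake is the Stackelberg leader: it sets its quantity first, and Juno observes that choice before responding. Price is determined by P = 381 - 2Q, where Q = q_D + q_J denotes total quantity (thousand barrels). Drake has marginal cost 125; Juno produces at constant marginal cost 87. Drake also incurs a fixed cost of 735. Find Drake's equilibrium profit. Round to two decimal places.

Solve by backward induction. Given q_D, the follower Juno maximises π_J = (381 - 2q_D - 2q_J)q_J - 87q_J.
Setting the follower's marginal profit to zero, 294 - 2q_D - 4q_J = 0, i.e. q_J = (294 - 2q_D)/4.
The leader anticipates this reaction. Substituting into P = 381 - 2Q gives P = 234 - q_D, so π_D = (234 - q_D)q_D - 125q_D.
The leader's first-order condition 109 - 2q_D = 0 yields q_D = 109/2.
Then q_J = (294 - 2·(109/2))/4 = 185/4.
Price P = 381 - 2·(403/4) = 359/2.
Drake's profit: (359/2 - 125)·(109/2) - 735 = 2235.2500.

2235.25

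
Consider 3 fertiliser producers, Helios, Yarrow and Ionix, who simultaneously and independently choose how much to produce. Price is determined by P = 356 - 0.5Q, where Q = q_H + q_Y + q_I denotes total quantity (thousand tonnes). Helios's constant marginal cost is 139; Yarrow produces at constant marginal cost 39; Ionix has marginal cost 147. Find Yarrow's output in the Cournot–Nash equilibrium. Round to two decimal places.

Helios's profit: π_H = (356 - 0.5Q)q_H - (139q_H). Setting ∂π_H/∂q_H = 0: 217 - q_H - (1/2)(q_Y + q_I) = 0.
Yarrow's first-order condition: 317 - q_Y - (1/2)(q_H + q_I) = 0.
Ionix's first-order condition: 209 - q_I - (1/2)(q_H + q_Y) = 0.
Summing all 3 equations gives 743 − 2Q = 0, hence Q = 743/2.
Back-substituting: q_H = (217 − 743/4)/(1/2) = 125/2, q_Y = (317 − 743/4)/(1/2) = 525/2, q_I = (209 − 743/4)/(1/2) = 93/2.

262.50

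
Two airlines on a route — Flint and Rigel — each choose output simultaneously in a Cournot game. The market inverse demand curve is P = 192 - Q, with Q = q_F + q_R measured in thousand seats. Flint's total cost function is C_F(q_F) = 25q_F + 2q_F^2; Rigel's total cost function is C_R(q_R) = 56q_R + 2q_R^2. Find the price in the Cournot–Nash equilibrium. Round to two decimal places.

148.71

Flint's profit: π_F = (192 - Q)q_F - (25q_F + 2q_F²). Setting ∂π_F/∂q_F = 0: 167 - 6q_F - (q_R) = 0.
Rigel's first-order condition: 136 - 6q_R - (q_F) = 0.
So q_F = (167 - q_R)/6 and q_R = (136 - q_F)/6.
Substituting one into the other gives q_F = 866/35 and q_R = 649/35.
Total output Q = 303/7, so price P = 192 - 303/7 = 1041/7.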